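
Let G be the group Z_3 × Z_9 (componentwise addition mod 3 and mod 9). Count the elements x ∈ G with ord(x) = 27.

0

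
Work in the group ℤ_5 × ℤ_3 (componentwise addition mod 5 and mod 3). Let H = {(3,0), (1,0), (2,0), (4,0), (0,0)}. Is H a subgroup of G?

|H| = 5 divides |G| = 15, consistent with Lagrange.
H contains the identity, every element's inverse is in H, and H is closed under +: it is a subgroup.
In fact H = ⟨(4,0)⟩.

Yes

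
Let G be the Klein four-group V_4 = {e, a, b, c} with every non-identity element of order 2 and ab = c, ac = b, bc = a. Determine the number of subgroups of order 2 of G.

|G| = 4 and 2 | 4, so subgroups of order 2 are possible by Lagrange.
The subgroups of order 2 are: {e, a}; {e, b}; {e, c}.
So G has 3 subgroups of order 2.

3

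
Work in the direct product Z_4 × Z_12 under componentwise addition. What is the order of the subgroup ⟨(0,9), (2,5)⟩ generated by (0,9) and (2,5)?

|⟨(0,9)⟩| = 4 and |⟨(2,5)⟩| = 12, so |H| is a multiple of lcm(4, 12) = 12 and divides |G| = 48.
Closing under the operation: H = {(0,0), (0,1), (0,2), (0,3), (0,4), (0,5), (0,6), (0,7), (0,8), (0,9), (0,10), (0,11), (2,0), (2,1), (2,2), (2,3), (2,4), (2,5), (2,6), (2,7), (2,8), (2,9), (2,10), (2,11)}, so |H| = 24.

24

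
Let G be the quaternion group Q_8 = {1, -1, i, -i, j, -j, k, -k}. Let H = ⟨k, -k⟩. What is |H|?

4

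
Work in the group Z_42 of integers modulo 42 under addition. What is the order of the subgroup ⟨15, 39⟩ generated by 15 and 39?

14

|⟨15⟩| = 14 and |⟨39⟩| = 14, so |H| is a multiple of lcm(14, 14) = 14 and divides |G| = 42.
Closing under the operation: H = {0, 3, 6, 9, 12, 15, 18, 21, 24, 27, 30, 33, 36, 39}, so |H| = 14.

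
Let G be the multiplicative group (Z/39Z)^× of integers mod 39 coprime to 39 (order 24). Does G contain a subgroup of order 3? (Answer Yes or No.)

3 | 24. A subgroup of order 3 is {1, 16, 22}.

Yes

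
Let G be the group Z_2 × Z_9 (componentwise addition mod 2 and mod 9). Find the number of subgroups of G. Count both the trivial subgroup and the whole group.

|G| = 18, so by Lagrange every subgroup order divides 18. Divisors: 1, 2, 3, 6, 9, 18.
Subgroups by order — order 1: 1; order 2: 1; order 3: 1; order 6: 1; order 9: 1; order 18: 1.
Total: 1 + 1 + 1 + 1 + 1 + 1 = 6.

6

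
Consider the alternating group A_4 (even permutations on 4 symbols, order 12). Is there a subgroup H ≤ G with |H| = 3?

3 | 12. A subgroup of order 3 is {e, (1 2 3), (1 3 2)}.

Yes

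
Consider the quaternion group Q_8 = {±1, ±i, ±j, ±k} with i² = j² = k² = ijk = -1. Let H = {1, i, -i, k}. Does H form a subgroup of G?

k ∈ H but its inverse -k ∉ H, so H is not a subgroup.

No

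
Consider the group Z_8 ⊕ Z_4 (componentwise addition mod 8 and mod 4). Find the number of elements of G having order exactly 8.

16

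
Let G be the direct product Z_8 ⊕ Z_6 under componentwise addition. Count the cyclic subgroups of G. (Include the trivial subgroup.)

Group the elements of G by the cyclic subgroup they generate; each cyclic subgroup of order d accounts for φ(d) elements.
Cyclic subgroups by order — order 1: 1; order 2: 3; order 3: 1; order 4: 2; order 6: 3; order 8: 2; order 12: 2; order 24: 2.
Total: 16.

16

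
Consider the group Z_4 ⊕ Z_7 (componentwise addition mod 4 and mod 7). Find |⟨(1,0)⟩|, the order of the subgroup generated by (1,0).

The order of (1,0) in Z_4 × Z_7 is lcm(ord(1) in Z_4, ord(0) in Z_7).
ord(1) = 4 and ord(0) = 1, so |⟨(1,0)⟩| = lcm(4, 1) = 4.

4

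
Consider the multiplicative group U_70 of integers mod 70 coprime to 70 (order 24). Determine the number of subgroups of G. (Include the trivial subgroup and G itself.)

16

|G| = 24, so by Lagrange every subgroup order divides 24. Divisors: 1, 2, 3, 4, 6, 8, 12, 24.
Subgroups by order — order 1: 1; order 2: 3; order 3: 1; order 4: 3; order 6: 3; order 8: 1; order 12: 3; order 24: 1.
Total: 1 + 3 + 1 + 3 + 3 + 1 + 3 + 1 = 16.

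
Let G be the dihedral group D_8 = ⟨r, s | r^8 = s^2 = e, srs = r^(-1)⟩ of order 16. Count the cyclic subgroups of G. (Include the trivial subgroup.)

A cyclic subgroup of order d is generated by each of its φ(d) elements of order d, so the cyclic subgroups of order d number (#elements of order d)/φ(d).
Cyclic subgroups by order — order 1: 1; order 2: 9; order 4: 1; order 8: 1.
Total: 12.

12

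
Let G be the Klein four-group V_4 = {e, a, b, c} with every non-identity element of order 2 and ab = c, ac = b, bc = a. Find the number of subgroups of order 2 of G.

3

|G| = 4 and 2 | 4, so subgroups of order 2 are possible by Lagrange.
The subgroups of order 2 are: {e, a}; {e, b}; {e, c}.
So G has 3 subgroups of order 2.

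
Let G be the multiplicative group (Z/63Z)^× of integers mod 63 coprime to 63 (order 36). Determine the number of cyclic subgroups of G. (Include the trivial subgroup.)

20

A cyclic subgroup of order d is generated by each of its φ(d) elements of order d, so the cyclic subgroups of order d number (#elements of order d)/φ(d).
Cyclic subgroups by order — order 1: 1; order 2: 3; order 3: 4; order 6: 12.
Total: 20.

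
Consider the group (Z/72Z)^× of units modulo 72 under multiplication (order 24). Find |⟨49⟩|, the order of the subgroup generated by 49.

Compute successive powers of 49 mod 72: 49, 25, 1; 49^3 ≡ 1 (mod 72).
So |⟨49⟩| = 3.

3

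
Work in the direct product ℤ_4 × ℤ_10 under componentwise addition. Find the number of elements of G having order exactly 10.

12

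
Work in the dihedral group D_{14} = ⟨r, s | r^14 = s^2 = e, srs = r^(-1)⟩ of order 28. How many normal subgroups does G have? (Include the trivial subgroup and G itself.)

7

G has 28 subgroups. Checking conjugation-invariance by order — order 1: 1/1 normal; order 2: 1/15 normal; order 4: 0/7 normal; order 7: 1/1 normal; order 14: 3/3 normal; order 28: 1/1 normal.
Total normal subgroups: 7.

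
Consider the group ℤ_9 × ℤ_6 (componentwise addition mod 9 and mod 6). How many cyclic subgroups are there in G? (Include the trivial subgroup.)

16

Each element a generates a cyclic subgroup ⟨a⟩; distinct elements may generate the same one (a cyclic group of order d has φ(d) generators).
Cyclic subgroups by order — order 1: 1; order 2: 1; order 3: 4; order 6: 4; order 9: 3; order 18: 3.
Total: 16.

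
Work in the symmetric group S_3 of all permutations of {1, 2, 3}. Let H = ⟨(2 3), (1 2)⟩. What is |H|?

|⟨(2 3)⟩| = 2 and |⟨(1 2)⟩| = 2, so |H| is a multiple of lcm(2, 2) = 2 and divides |G| = 6.
Closing {(2 3), (1 2)} under the group operation gives all of G, so |H| = 6.

6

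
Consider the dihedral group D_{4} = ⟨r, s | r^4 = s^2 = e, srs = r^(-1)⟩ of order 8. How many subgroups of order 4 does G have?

|G| = 8 and 4 | 8, so subgroups of order 4 are possible by Lagrange.
The subgroups of order 4 are: {e, r, r^2, r^3}; {e, r^2, s, r^2s}; {e, r^2, rs, r^3s}.
So G has 3 subgroups of order 4.

3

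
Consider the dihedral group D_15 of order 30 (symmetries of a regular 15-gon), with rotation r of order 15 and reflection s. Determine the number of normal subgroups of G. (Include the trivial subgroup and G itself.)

G has 28 subgroups. Checking conjugation-invariance by order — order 1: 1/1 normal; order 2: 0/15 normal; order 3: 1/1 normal; order 5: 1/1 normal; order 6: 0/5 normal; order 10: 0/3 normal; order 15: 1/1 normal; order 30: 1/1 normal.
Total normal subgroups: 5.

5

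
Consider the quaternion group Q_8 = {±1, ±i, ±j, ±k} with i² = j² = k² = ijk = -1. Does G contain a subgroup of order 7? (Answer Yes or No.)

7 does not divide |G| = 8, so by Lagrange no subgroup of order 7 exists.

No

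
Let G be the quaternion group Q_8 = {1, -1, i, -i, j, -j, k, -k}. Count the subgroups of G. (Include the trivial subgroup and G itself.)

6

|G| = 8, so by Lagrange every subgroup order divides 8. Divisors: 1, 2, 4, 8.
Subgroups by order — order 1: 1; order 2: 1; order 4: 3; order 8: 1.
Total: 1 + 1 + 3 + 1 = 6.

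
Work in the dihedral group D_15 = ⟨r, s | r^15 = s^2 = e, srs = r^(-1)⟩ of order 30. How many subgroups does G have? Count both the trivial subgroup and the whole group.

28

|G| = 30, so by Lagrange every subgroup order divides 30. Divisors: 1, 2, 3, 5, 6, 10, 15, 30.
Subgroups by order — order 1: 1; order 2: 15; order 3: 1; order 5: 1; order 6: 5; order 10: 3; order 15: 1; order 30: 1.
Total: 1 + 15 + 1 + 1 + 5 + 3 + 1 + 1 = 28.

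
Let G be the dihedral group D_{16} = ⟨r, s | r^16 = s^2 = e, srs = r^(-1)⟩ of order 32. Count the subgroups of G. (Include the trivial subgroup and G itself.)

36

|G| = 32, so by Lagrange every subgroup order divides 32. Divisors: 1, 2, 4, 8, 16, 32.
Subgroups by order — order 1: 1; order 2: 17; order 4: 9; order 8: 5; order 16: 3; order 32: 1.
Total: 1 + 17 + 9 + 5 + 3 + 1 = 36.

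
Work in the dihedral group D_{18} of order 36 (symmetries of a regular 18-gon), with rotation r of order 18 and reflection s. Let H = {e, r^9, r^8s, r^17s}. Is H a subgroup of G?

Yes

|H| = 4 divides |G| = 36, consistent with Lagrange.
H contains the identity, every element's inverse is in H, and H is closed under ·: it is a subgroup.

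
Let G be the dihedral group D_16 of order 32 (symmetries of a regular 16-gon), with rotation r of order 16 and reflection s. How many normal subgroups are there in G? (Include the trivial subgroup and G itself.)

8

G has 36 subgroups. Checking conjugation-invariance by order — order 1: 1/1 normal; order 2: 1/17 normal; order 4: 1/9 normal; order 8: 1/5 normal; order 16: 3/3 normal; order 32: 1/1 normal.
Total normal subgroups: 8.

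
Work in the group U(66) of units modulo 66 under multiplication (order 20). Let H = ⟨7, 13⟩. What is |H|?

|⟨7⟩| = 10 and |⟨13⟩| = 10, so |H| is a multiple of lcm(10, 10) = 10 and divides |G| = 20.
Closing under the operation: H = {1, 7, 13, 19, 25, 31, 37, 43, 49, 61}, so |H| = 10.

10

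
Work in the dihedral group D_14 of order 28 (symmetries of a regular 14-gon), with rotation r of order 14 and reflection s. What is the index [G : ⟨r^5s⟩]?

14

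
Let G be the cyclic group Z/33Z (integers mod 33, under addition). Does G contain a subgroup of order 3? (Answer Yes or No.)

3 | 33. A subgroup of order 3 is {0, 11, 22}.

Yes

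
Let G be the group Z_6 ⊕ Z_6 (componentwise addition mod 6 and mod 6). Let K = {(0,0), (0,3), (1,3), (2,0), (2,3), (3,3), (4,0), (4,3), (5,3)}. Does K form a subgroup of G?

No

Closure fails: (4,3) + (3,3) = (1,0) ∉ K. So K is not a subgroup.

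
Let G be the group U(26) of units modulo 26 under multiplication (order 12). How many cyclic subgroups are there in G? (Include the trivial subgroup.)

Group the elements of G by the cyclic subgroup they generate; each cyclic subgroup of order d accounts for φ(d) elements.
Cyclic subgroups by order — order 1: 1; order 2: 1; order 3: 1; order 4: 1; order 6: 1; order 12: 1.
Total: 6.

6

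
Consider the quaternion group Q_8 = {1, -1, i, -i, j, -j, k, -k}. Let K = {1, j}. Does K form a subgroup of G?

No

j ∈ K but its inverse -j ∉ K, so K is not a subgroup.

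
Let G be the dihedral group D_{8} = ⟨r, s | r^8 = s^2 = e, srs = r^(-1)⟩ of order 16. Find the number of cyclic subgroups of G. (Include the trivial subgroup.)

Group the elements of G by the cyclic subgroup they generate; each cyclic subgroup of order d accounts for φ(d) elements.
Cyclic subgroups by order — order 1: 1; order 2: 9; order 4: 1; order 8: 1.
Total: 12.

12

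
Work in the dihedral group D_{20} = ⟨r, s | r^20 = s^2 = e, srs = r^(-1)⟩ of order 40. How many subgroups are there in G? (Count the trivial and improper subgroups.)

48

|G| = 40, so by Lagrange every subgroup order divides 40. Divisors: 1, 2, 4, 5, 8, 10, 20, 40.
Subgroups by order — order 1: 1; order 2: 21; order 4: 11; order 5: 1; order 8: 5; order 10: 5; order 20: 3; order 40: 1.
Total: 1 + 21 + 11 + 1 + 5 + 5 + 3 + 1 = 48.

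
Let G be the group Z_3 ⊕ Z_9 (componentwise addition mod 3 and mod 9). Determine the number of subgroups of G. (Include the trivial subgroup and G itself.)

|G| = 27, so by Lagrange every subgroup order divides 27. Divisors: 1, 3, 9, 27.
Subgroups by order — order 1: 1; order 3: 4; order 9: 4; order 27: 1.
Total: 1 + 4 + 4 + 1 = 10.

10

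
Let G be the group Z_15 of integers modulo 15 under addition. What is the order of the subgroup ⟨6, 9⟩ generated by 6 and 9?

5

|⟨6⟩| = 5 and |⟨9⟩| = 5, so |H| is a multiple of lcm(5, 5) = 5 and divides |G| = 15.
Closing under the operation: H = {0, 3, 6, 9, 12}, so |H| = 5.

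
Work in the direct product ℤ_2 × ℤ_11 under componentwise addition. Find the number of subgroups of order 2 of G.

|G| = 22 and 2 | 22, so subgroups of order 2 are possible by Lagrange.
The subgroups of order 2 are: {(0,0), (1,0)}.
So G has 1 subgroup of order 2.

1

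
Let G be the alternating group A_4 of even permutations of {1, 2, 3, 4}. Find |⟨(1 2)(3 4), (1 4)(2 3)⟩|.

4

|⟨(1 2)(3 4)⟩| = 2 and |⟨(1 4)(2 3)⟩| = 2, so |H| is a multiple of lcm(2, 2) = 2 and divides |G| = 12.
Closing under the operation: H = {e, (1 2)(3 4), (1 3)(2 4), (1 4)(2 3)}, so |H| = 4.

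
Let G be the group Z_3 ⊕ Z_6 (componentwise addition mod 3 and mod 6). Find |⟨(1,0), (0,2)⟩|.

|⟨(1,0)⟩| = 3 and |⟨(0,2)⟩| = 3, so |H| is a multiple of lcm(3, 3) = 3 and divides |G| = 18.
Closing under the operation: H = {(0,0), (0,2), (0,4), (1,0), (1,2), (1,4), (2,0), (2,2), (2,4)}, so |H| = 9.

9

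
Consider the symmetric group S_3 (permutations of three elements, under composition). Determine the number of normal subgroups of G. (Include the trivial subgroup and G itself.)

G has 6 subgroups. Checking conjugation-invariance by order — order 1: 1/1 normal; order 2: 0/3 normal; order 3: 1/1 normal; order 6: 1/1 normal.
Total normal subgroups: 3.

3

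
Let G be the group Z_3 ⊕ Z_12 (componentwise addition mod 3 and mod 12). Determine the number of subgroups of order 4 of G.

1

|G| = 36 and 4 | 36, so subgroups of order 4 are possible by Lagrange.
The subgroups of order 4 are: {(0,0), (0,3), (0,6), (0,9)}.
So G has 1 subgroup of order 4.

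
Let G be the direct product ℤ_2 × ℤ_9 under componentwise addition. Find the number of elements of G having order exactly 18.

6

An element (a,b) has order lcm(ord(a), ord(b)); count pairs with lcm equal to 18.
Enumerating gives 6 such elements.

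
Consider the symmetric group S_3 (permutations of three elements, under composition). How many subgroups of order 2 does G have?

|G| = 6 and 2 | 6, so subgroups of order 2 are possible by Lagrange.
The subgroups of order 2 are: {e, (1 2)}; {e, (1 3)}; {e, (2 3)}.
So G has 3 subgroups of order 2.

3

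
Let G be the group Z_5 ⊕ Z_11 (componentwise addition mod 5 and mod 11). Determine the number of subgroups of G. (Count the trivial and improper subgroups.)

|G| = 55, so by Lagrange every subgroup order divides 55. Divisors: 1, 5, 11, 55.
Subgroups by order — order 1: 1; order 5: 1; order 11: 1; order 55: 1.
Total: 1 + 1 + 1 + 1 = 4.

4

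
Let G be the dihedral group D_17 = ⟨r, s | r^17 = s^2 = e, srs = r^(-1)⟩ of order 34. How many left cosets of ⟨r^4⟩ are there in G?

2

|⟨r^4⟩| = 17 and |G| = 34.
By Lagrange, [G : H] = |G|/|H| = 34/17 = 2.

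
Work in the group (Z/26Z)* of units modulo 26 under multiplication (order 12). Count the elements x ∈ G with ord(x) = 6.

2

The elements of order 6 are: 17, 23.
That's 2.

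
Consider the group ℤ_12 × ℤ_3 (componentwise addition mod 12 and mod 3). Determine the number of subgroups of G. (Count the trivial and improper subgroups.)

|G| = 36, so by Lagrange every subgroup order divides 36. Divisors: 1, 2, 3, 4, 6, 9, 12, 18, 36.
Subgroups by order — order 1: 1; order 2: 1; order 3: 4; order 4: 1; order 6: 4; order 9: 1; order 12: 4; order 18: 1; order 36: 1.
Total: 1 + 1 + 4 + 1 + 4 + 1 + 4 + 1 + 1 = 18.

18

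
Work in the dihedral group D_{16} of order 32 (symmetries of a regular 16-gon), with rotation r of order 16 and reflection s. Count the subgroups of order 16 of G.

|G| = 32 and 16 | 32, so subgroups of order 16 are possible by Lagrange.
The subgroups of order 16 are: {e, r, r^2, r^3, r^4, r^5, r^6, r^7, r^8, r^9, r^10, r^11, r^12, r^13, r^14, r^15}; {e, r^2, r^4, r^6, r^8, r^10, r^12, r^14, s, r^2s, r^4s, r^6s, r^8s, r^10s, r^12s, r^14s}; {e, r^2, r^4, r^6, r^8, r^10, r^12, r^14, rs, r^3s, r^5s, r^7s, r^9s, r^11s, r^13s, r^15s}.
So G has 3 subgroups of order 16.

3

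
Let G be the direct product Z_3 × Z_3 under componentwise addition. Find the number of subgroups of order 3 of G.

4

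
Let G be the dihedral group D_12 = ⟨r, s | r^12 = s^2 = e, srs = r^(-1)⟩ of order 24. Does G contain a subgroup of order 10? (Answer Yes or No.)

No

10 does not divide |G| = 24, so by Lagrange no subgroup of order 10 exists.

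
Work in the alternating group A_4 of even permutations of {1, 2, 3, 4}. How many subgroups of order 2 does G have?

3

|G| = 12 and 2 | 12, so subgroups of order 2 are possible by Lagrange.
The subgroups of order 2 are: {e, (1 2)(3 4)}; {e, (1 3)(2 4)}; {e, (1 4)(2 3)}.
So G has 3 subgroups of order 2.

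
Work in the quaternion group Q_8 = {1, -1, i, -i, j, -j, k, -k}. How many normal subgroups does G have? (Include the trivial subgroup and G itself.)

6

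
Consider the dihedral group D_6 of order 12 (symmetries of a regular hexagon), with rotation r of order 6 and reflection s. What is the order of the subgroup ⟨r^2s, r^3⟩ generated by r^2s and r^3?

4

|⟨r^2s⟩| = 2 and |⟨r^3⟩| = 2, so |H| is a multiple of lcm(2, 2) = 2 and divides |G| = 12.
Closing under the operation: H = {e, r^3, r^2s, r^5s}, so |H| = 4.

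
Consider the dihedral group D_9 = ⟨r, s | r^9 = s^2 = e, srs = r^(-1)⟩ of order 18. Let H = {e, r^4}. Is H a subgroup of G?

No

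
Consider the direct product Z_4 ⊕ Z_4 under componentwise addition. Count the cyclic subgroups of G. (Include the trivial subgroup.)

Each element a generates a cyclic subgroup ⟨a⟩; distinct elements may generate the same one (a cyclic group of order d has φ(d) generators).
Cyclic subgroups by order — order 1: 1; order 2: 3; order 4: 6.
Total: 10.

10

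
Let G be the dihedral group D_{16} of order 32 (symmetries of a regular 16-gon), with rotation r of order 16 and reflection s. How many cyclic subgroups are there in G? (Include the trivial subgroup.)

21

Each element a generates a cyclic subgroup ⟨a⟩; distinct elements may generate the same one (a cyclic group of order d has φ(d) generators).
Cyclic subgroups by order — order 1: 1; order 2: 17; order 4: 1; order 8: 1; order 16: 1.
Total: 21.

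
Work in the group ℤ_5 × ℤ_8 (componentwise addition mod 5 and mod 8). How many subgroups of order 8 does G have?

|G| = 40 and 8 | 40, so subgroups of order 8 are possible by Lagrange.
The subgroups of order 8 are: {(0,0), (0,1), (0,2), (0,3), (0,4), (0,5), (0,6), (0,7)}.
So G has 1 subgroup of order 8.

1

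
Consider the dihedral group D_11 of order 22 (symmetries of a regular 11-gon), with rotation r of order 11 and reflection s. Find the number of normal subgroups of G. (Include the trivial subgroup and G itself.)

3

G has 14 subgroups. Checking conjugation-invariance by order — order 1: 1/1 normal; order 2: 0/11 normal; order 11: 1/1 normal; order 22: 1/1 normal.
Total normal subgroups: 3.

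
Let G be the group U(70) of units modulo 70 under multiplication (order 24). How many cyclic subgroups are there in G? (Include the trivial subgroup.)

12

Each element a generates a cyclic subgroup ⟨a⟩; distinct elements may generate the same one (a cyclic group of order d has φ(d) generators).
Cyclic subgroups by order — order 1: 1; order 2: 3; order 3: 1; order 4: 2; order 6: 3; order 12: 2.
Total: 12.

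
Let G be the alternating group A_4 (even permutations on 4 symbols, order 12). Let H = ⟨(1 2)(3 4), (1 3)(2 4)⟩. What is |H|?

4

|⟨(1 2)(3 4)⟩| = 2 and |⟨(1 3)(2 4)⟩| = 2, so |H| is a multiple of lcm(2, 2) = 2 and divides |G| = 12.
Closing under the operation: H = {e, (1 2)(3 4), (1 3)(2 4), (1 4)(2 3)}, so |H| = 4.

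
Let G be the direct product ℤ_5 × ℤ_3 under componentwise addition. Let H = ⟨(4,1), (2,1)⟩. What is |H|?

15

|⟨(4,1)⟩| = 15 and |⟨(2,1)⟩| = 15, so |H| is a multiple of lcm(15, 15) = 15 and divides |G| = 15.
Closing {(4,1), (2,1)} under the group operation gives all of G, so |H| = 15.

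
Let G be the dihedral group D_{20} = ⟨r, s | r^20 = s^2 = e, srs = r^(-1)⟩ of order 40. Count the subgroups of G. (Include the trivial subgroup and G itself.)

|G| = 40, so by Lagrange every subgroup order divides 40. Divisors: 1, 2, 4, 5, 8, 10, 20, 40.
Subgroups by order — order 1: 1; order 2: 21; order 4: 11; order 5: 1; order 8: 5; order 10: 5; order 20: 3; order 40: 1.
Total: 1 + 21 + 11 + 1 + 5 + 5 + 3 + 1 = 48.

48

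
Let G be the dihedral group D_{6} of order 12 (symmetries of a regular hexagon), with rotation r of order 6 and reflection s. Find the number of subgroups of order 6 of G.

|G| = 12 and 6 | 12, so subgroups of order 6 are possible by Lagrange.
The subgroups of order 6 are: {e, r, r^2, r^3, r^4, r^5}; {e, r^2, r^4, s, r^2s, r^4s}; {e, r^2, r^4, rs, r^3s, r^5s}.
So G has 3 subgroups of order 6.

3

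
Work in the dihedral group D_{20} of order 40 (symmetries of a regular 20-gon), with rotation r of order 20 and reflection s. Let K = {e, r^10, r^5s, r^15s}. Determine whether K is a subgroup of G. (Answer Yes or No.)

Yes

|K| = 4 divides |G| = 40, consistent with Lagrange.
K contains the identity, every element's inverse is in K, and K is closed under ·: it is a subgroup.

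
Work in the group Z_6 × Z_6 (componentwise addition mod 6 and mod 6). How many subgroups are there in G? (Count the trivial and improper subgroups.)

|G| = 36, so by Lagrange every subgroup order divides 36. Divisors: 1, 2, 3, 4, 6, 9, 12, 18, 36.
Subgroups by order — order 1: 1; order 2: 3; order 3: 4; order 4: 1; order 6: 12; order 9: 1; order 12: 4; order 18: 3; order 36: 1.
Total: 1 + 3 + 4 + 1 + 12 + 1 + 4 + 3 + 1 = 30.

30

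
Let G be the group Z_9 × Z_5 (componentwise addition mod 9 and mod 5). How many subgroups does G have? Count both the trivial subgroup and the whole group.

6

|G| = 45, so by Lagrange every subgroup order divides 45. Divisors: 1, 3, 5, 9, 15, 45.
Subgroups by order — order 1: 1; order 3: 1; order 5: 1; order 9: 1; order 15: 1; order 45: 1.
Total: 1 + 1 + 1 + 1 + 1 + 1 = 6.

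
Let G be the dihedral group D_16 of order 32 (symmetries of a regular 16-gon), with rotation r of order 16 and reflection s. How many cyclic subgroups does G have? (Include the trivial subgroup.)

Group the elements of G by the cyclic subgroup they generate; each cyclic subgroup of order d accounts for φ(d) elements.
Cyclic subgroups by order — order 1: 1; order 2: 17; order 4: 1; order 8: 1; order 16: 1.
Total: 21.

21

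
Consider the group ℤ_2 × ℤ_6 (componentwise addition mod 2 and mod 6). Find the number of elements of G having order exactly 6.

6

An element (a,b) has order lcm(ord(a), ord(b)); count pairs with lcm equal to 6.
Enumerating gives 6 such elements.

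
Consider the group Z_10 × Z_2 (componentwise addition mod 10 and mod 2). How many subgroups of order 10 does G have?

3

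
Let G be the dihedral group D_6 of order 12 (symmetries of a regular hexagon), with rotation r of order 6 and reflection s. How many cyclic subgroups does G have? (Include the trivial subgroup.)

A cyclic subgroup of order d is generated by each of its φ(d) elements of order d, so the cyclic subgroups of order d number (#elements of order d)/φ(d).
Cyclic subgroups by order — order 1: 1; order 2: 7; order 3: 1; order 6: 1.
Total: 10.

10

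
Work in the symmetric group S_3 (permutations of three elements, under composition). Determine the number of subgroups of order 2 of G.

|G| = 6 and 2 | 6, so subgroups of order 2 are possible by Lagrange.
The subgroups of order 2 are: {e, (1 2)}; {e, (1 3)}; {e, (2 3)}.
So G has 3 subgroups of order 2.

3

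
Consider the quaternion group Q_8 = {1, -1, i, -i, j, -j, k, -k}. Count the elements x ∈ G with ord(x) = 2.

The elements of order 2 are: -1.
That's 1.

1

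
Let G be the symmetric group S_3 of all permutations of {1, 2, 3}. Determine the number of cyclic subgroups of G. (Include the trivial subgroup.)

Group the elements of G by the cyclic subgroup they generate; each cyclic subgroup of order d accounts for φ(d) elements.
Cyclic subgroups by order — order 1: 1; order 2: 3; order 3: 1.
Total: 5.

5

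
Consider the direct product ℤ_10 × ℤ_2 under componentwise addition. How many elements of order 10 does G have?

12

An element (a,b) has order lcm(ord(a), ord(b)); count pairs with lcm equal to 10.
Enumerating gives 12 such elements.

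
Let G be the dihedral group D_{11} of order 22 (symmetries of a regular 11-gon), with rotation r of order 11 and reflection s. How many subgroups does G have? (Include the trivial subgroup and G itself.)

|G| = 22, so by Lagrange every subgroup order divides 22. Divisors: 1, 2, 11, 22.
Subgroups by order — order 1: 1; order 2: 11; order 11: 1; order 22: 1.
Total: 1 + 11 + 1 + 1 = 14.

14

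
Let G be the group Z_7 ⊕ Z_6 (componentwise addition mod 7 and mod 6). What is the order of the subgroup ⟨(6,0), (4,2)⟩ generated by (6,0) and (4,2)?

21

|⟨(6,0)⟩| = 7 and |⟨(4,2)⟩| = 21, so |H| is a multiple of lcm(7, 21) = 21 and divides |G| = 42.
Closing under the operation: H = {(0,0), (0,2), (0,4), (1,0), (1,2), (1,4), (2,0), (2,2), (2,4), (3,0), (3,2), (3,4), (4,0), (4,2), (4,4), (5,0), (5,2), (5,4), (6,0), (6,2), (6,4)}, so |H| = 21.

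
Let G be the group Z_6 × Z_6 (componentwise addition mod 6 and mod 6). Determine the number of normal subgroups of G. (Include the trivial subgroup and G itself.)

30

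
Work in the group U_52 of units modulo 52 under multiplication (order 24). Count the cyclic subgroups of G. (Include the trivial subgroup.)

12

A cyclic subgroup of order d is generated by each of its φ(d) elements of order d, so the cyclic subgroups of order d number (#elements of order d)/φ(d).
Cyclic subgroups by order — order 1: 1; order 2: 3; order 3: 1; order 4: 2; order 6: 3; order 12: 2.
Total: 12.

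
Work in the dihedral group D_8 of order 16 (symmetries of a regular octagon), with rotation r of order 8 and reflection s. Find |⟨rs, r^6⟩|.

8

|⟨rs⟩| = 2 and |⟨r^6⟩| = 4, so |H| is a multiple of lcm(2, 4) = 4 and divides |G| = 16.
Closing under the operation: H = {e, r^2, r^4, r^6, rs, r^3s, r^5s, r^7s}, so |H| = 8.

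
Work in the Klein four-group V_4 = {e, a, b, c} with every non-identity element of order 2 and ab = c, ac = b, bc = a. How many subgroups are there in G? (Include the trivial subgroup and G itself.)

5

|G| = 4, so by Lagrange every subgroup order divides 4. Divisors: 1, 2, 4.
Subgroups by order — order 1: 1; order 2: 3; order 4: 1.
Total: 1 + 3 + 1 = 5.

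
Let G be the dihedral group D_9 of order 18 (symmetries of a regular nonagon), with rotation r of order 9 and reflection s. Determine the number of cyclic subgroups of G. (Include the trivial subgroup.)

12

A cyclic subgroup of order d is generated by each of its φ(d) elements of order d, so the cyclic subgroups of order d number (#elements of order d)/φ(d).
Cyclic subgroups by order — order 1: 1; order 2: 9; order 3: 1; order 9: 1.
Total: 12.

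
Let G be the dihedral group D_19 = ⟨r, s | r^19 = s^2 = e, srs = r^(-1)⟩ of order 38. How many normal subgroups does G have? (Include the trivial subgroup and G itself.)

3

G has 22 subgroups. Checking conjugation-invariance by order — order 1: 1/1 normal; order 2: 0/19 normal; order 19: 1/1 normal; order 38: 1/1 normal.
Total normal subgroups: 3.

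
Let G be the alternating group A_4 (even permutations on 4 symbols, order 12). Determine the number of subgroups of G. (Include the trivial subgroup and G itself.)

10

|G| = 12, so by Lagrange every subgroup order divides 12. Divisors: 1, 2, 3, 4, 6, 12.
Subgroups by order — order 1: 1; order 2: 3; order 3: 4; order 4: 1; order 6: 0; order 12: 1.
Total: 1 + 3 + 4 + 1 + 0 + 1 = 10.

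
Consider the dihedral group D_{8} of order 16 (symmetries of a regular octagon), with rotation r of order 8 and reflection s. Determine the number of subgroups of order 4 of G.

5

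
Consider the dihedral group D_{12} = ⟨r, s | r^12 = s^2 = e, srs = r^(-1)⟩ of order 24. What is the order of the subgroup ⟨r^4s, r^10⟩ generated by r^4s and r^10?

|⟨r^4s⟩| = 2 and |⟨r^10⟩| = 6, so |H| is a multiple of lcm(2, 6) = 6 and divides |G| = 24.
Closing under the operation: H = {e, r^2, r^4, r^6, r^8, r^10, s, r^2s, r^4s, r^6s, r^8s, r^10s}, so |H| = 12.

12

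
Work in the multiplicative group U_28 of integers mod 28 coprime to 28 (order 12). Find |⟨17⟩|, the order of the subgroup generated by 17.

Compute successive powers of 17 mod 28: 17, 9, 13, 25, 5, 1; 17^6 ≡ 1 (mod 28).
So |⟨17⟩| = 6.

6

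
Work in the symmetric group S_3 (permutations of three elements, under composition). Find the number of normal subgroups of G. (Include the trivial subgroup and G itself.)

G has 6 subgroups. Checking conjugation-invariance by order — order 1: 1/1 normal; order 2: 0/3 normal; order 3: 1/1 normal; order 6: 1/1 normal.
Total normal subgroups: 3.

3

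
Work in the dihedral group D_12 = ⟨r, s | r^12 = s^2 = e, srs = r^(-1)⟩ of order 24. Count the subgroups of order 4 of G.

7

|G| = 24 and 4 | 24, so subgroups of order 4 are possible by Lagrange.
The subgroups of order 4 are: {e, r^6, r^4s, r^10s}; {e, r^6, r^5s, r^11s}; {e, r^6, r^2s, r^8s}; {e, r^3, r^6, r^9}; … (7 in all).
So G has 7 subgroups of order 4.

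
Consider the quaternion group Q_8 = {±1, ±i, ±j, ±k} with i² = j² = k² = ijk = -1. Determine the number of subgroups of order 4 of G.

3

|G| = 8 and 4 | 8, so subgroups of order 4 are possible by Lagrange.
The subgroups of order 4 are: {1, -1, i, -i}; {1, -1, j, -j}; {1, -1, k, -k}.
So G has 3 subgroups of order 4.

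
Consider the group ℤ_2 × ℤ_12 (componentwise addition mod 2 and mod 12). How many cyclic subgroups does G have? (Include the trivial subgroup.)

A cyclic subgroup of order d is generated by each of its φ(d) elements of order d, so the cyclic subgroups of order d number (#elements of order d)/φ(d).
Cyclic subgroups by order — order 1: 1; order 2: 3; order 3: 1; order 4: 2; order 6: 3; order 12: 2.
Total: 12.

12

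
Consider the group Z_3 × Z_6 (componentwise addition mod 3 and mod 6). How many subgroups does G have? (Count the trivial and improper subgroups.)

|G| = 18, so by Lagrange every subgroup order divides 18. Divisors: 1, 2, 3, 6, 9, 18.
Subgroups by order — order 1: 1; order 2: 1; order 3: 4; order 6: 4; order 9: 1; order 18: 1.
Total: 1 + 1 + 4 + 4 + 1 + 1 = 12.

12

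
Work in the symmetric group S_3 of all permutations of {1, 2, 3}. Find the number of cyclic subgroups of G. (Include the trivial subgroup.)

Group the elements of G by the cyclic subgroup they generate; each cyclic subgroup of order d accounts for φ(d) elements.
Cyclic subgroups by order — order 1: 1; order 2: 3; order 3: 1.
Total: 5.

5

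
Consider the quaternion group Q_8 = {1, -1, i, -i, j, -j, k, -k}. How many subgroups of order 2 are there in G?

|G| = 8 and 2 | 8, so subgroups of order 2 are possible by Lagrange.
The subgroups of order 2 are: {1, -1}.
So G has 1 subgroup of order 2.

1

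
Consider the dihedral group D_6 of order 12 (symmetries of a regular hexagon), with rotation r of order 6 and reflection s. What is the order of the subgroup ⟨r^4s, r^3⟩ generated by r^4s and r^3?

|⟨r^4s⟩| = 2 and |⟨r^3⟩| = 2, so |H| is a multiple of lcm(2, 2) = 2 and divides |G| = 12.
Closing under the operation: H = {e, r^3, rs, r^4s}, so |H| = 4.

4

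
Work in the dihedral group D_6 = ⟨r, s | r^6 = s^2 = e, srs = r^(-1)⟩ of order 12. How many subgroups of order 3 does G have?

1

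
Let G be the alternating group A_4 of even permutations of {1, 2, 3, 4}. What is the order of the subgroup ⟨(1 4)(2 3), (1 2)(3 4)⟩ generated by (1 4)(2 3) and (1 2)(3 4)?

4

|⟨(1 4)(2 3)⟩| = 2 and |⟨(1 2)(3 4)⟩| = 2, so |H| is a multiple of lcm(2, 2) = 2 and divides |G| = 12.
Closing under the operation: H = {e, (1 2)(3 4), (1 3)(2 4), (1 4)(2 3)}, so |H| = 4.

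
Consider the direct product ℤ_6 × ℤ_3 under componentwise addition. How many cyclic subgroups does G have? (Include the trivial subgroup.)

10

Each element a generates a cyclic subgroup ⟨a⟩; distinct elements may generate the same one (a cyclic group of order d has φ(d) generators).
Cyclic subgroups by order — order 1: 1; order 2: 1; order 3: 4; order 6: 4.
Total: 10.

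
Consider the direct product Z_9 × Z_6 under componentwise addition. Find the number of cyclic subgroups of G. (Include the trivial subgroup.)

Each element a generates a cyclic subgroup ⟨a⟩; distinct elements may generate the same one (a cyclic group of order d has φ(d) generators).
Cyclic subgroups by order — order 1: 1; order 2: 1; order 3: 4; order 6: 4; order 9: 3; order 18: 3.
Total: 16.

16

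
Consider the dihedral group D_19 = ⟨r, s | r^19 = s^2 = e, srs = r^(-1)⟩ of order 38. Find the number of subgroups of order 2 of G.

|G| = 38 and 2 | 38, so subgroups of order 2 are possible by Lagrange.
The subgroups of order 2 are: {e, r^10s}; {e, r^11s}; {e, r^12s}; {e, r^13s}; … (19 in all).
So G has 19 subgroups of order 2.

19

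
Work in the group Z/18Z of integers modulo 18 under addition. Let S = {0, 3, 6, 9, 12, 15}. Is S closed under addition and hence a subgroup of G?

Yes

|S| = 6 divides |G| = 18, consistent with Lagrange.
S contains the identity, every element's inverse is in S, and S is closed under +: it is a subgroup.
In fact S = ⟨3⟩.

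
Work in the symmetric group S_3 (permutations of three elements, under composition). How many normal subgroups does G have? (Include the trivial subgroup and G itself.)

G has 6 subgroups. Checking conjugation-invariance by order — order 1: 1/1 normal; order 2: 0/3 normal; order 3: 1/1 normal; order 6: 1/1 normal.
Total normal subgroups: 3.

3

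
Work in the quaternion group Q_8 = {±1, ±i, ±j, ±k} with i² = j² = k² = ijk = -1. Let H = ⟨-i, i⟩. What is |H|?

|⟨-i⟩| = 4 and |⟨i⟩| = 4, so |H| is a multiple of lcm(4, 4) = 4 and divides |G| = 8.
Closing under the operation: H = {1, -1, i, -i}, so |H| = 4.

4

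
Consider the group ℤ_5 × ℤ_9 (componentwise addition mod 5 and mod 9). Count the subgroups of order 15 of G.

|G| = 45 and 15 | 45, so subgroups of order 15 are possible by Lagrange.
The subgroups of order 15 are: {(0,0), (0,3), (0,6), (1,0), (1,3), (1,6), (2,0), (2,3), (2,6), (3,0), (3,3), (3,6), (4,0), (4,3), (4,6)}.
So G has 1 subgroup of order 15.

1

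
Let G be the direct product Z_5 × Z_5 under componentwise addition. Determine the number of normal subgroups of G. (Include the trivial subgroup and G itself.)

G is abelian, so every subgroup is normal.
G has 8 subgroups in total, hence 8 normal subgroups.

8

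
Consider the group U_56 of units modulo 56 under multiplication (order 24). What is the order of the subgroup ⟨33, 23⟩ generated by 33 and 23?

12

|⟨33⟩| = 6 and |⟨23⟩| = 6, so |H| is a multiple of lcm(6, 6) = 6 and divides |G| = 24.
Closing under the operation: H = {1, 9, 15, 17, 23, 25, 31, 33, 39, 41, 47, 55}, so |H| = 12.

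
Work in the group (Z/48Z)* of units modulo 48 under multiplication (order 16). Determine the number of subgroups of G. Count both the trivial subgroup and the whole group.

|G| = 16, so by Lagrange every subgroup order divides 16. Divisors: 1, 2, 4, 8, 16.
Subgroups by order — order 1: 1; order 2: 7; order 4: 11; order 8: 7; order 16: 1.
Total: 1 + 7 + 11 + 7 + 1 = 27.

27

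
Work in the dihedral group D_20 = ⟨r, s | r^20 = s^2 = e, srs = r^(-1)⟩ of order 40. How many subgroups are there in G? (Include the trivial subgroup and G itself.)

|G| = 40, so by Lagrange every subgroup order divides 40. Divisors: 1, 2, 4, 5, 8, 10, 20, 40.
Subgroups by order — order 1: 1; order 2: 21; order 4: 11; order 5: 1; order 8: 5; order 10: 5; order 20: 3; order 40: 1.
Total: 1 + 21 + 11 + 1 + 5 + 5 + 3 + 1 = 48.

48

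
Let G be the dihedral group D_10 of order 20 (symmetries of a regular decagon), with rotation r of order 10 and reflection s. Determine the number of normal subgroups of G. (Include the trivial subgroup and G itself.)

7

G has 22 subgroups. Checking conjugation-invariance by order — order 1: 1/1 normal; order 2: 1/11 normal; order 4: 0/5 normal; order 5: 1/1 normal; order 10: 3/3 normal; order 20: 1/1 normal.
Total normal subgroups: 7.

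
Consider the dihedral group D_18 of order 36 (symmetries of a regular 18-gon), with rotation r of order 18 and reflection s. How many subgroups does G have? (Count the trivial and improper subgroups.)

|G| = 36, so by Lagrange every subgroup order divides 36. Divisors: 1, 2, 3, 4, 6, 9, 12, 18, 36.
Subgroups by order — order 1: 1; order 2: 19; order 3: 1; order 4: 9; order 6: 7; order 9: 1; order 12: 3; order 18: 3; order 36: 1.
Total: 1 + 19 + 1 + 9 + 7 + 1 + 3 + 3 + 1 = 45.

45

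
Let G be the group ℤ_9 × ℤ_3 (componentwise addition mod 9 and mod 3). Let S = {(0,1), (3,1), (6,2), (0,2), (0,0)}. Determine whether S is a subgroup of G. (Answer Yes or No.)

No

|S| = 5 does not divide |G| = 27, so by Lagrange S is not a subgroup.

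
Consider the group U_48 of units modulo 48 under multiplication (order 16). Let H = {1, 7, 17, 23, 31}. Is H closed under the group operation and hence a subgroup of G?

|H| = 5 does not divide |G| = 16, so by Lagrange H is not a subgroup.

No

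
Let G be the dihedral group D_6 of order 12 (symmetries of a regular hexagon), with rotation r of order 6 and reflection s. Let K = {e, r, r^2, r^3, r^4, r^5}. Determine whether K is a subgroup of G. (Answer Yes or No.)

Yes

|K| = 6 divides |G| = 12, consistent with Lagrange.
K contains the identity, every element's inverse is in K, and K is closed under ·: it is a subgroup.
In fact K = ⟨r^5⟩.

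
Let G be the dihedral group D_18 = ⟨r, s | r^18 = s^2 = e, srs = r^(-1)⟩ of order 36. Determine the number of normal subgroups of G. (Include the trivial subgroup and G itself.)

9

G has 45 subgroups. Checking conjugation-invariance by order — order 1: 1/1 normal; order 2: 1/19 normal; order 3: 1/1 normal; order 4: 0/9 normal; order 6: 1/7 normal; order 9: 1/1 normal; order 12: 0/3 normal; order 18: 3/3 normal; order 36: 1/1 normal.
Total normal subgroups: 9.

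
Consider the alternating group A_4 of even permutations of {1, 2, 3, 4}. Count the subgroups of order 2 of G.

3

|G| = 12 and 2 | 12, so subgroups of order 2 are possible by Lagrange.
The subgroups of order 2 are: {e, (1 2)(3 4)}; {e, (1 3)(2 4)}; {e, (1 4)(2 3)}.
So G has 3 subgroups of order 2.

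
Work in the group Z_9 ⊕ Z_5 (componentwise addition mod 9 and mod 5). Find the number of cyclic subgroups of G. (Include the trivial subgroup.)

6

A cyclic subgroup of order d is generated by each of its φ(d) elements of order d, so the cyclic subgroups of order d number (#elements of order d)/φ(d).
Cyclic subgroups by order — order 1: 1; order 3: 1; order 5: 1; order 9: 1; order 15: 1; order 45: 1.
Total: 6.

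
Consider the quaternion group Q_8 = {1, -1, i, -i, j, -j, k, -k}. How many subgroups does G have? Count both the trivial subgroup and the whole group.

6

|G| = 8, so by Lagrange every subgroup order divides 8. Divisors: 1, 2, 4, 8.
Subgroups by order — order 1: 1; order 2: 1; order 4: 3; order 8: 1.
Total: 1 + 1 + 3 + 1 = 6.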